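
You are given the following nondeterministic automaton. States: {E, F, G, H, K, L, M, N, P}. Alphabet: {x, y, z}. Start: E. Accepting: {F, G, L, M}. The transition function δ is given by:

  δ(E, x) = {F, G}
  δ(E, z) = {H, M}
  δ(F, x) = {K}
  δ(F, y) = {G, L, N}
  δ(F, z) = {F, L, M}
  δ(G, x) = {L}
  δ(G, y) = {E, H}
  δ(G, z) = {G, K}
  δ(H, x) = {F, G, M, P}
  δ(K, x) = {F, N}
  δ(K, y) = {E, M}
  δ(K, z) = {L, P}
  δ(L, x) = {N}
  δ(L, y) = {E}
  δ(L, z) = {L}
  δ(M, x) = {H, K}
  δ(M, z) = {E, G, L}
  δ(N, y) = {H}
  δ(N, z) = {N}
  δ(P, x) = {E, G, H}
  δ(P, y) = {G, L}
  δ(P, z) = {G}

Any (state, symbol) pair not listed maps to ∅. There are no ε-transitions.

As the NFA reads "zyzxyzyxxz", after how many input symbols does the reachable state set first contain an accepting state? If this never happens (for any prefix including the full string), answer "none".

1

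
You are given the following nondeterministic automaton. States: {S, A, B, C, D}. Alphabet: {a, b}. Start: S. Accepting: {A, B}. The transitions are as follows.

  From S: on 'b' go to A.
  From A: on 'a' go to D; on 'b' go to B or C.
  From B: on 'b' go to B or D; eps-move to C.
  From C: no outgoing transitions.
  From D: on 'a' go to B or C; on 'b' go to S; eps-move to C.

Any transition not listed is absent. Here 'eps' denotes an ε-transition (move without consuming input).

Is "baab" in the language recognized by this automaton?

Start in {S}.
Read 'b': S→{A}; now {A}.
Read 'a': A→{D}; union {D}; ε-closure = {C, D}.
Read 'a': C→∅, D→{B, C}; now {B, C}.
Read 'b': B→{B, D}, C→∅; union {B, D}; ε-closure = {B, C, D}.
The final set {B, C, D} contains the accepting state B.

Yes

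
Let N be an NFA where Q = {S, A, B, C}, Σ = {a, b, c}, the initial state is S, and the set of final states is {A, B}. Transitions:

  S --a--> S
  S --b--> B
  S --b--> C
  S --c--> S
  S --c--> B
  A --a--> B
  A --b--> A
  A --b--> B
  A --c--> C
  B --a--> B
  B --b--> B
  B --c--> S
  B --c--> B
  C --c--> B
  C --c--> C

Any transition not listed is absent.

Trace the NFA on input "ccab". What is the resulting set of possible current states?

Start in {S}.
Read 'c': S→{S, B}; now {S, B}.
Read 'c': S→{S, B}, B→{S, B}; now {S, B}.
Read 'a': S→{S}, B→{B}; now {S, B}.
Read 'b': S→{B, C}, B→{B}; now {B, C}.

{B, C}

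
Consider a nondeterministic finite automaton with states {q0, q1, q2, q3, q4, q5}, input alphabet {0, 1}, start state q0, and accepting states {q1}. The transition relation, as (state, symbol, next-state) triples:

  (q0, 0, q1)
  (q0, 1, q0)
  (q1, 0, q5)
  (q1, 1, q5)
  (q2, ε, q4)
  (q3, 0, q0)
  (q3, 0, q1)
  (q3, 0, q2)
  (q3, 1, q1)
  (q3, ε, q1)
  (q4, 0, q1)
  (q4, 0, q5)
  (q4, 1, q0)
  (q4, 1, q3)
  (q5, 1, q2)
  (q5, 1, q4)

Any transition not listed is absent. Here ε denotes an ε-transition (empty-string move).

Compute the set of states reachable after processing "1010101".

∅

Start in {q0}.
Read '1': {q0} → {q0}.
Read '0': {q0} → {q1}.
Read '1': {q1} → {q5}.
Read '0': {q5} → ∅.
The set is empty and remains empty for the remaining 3 symbols.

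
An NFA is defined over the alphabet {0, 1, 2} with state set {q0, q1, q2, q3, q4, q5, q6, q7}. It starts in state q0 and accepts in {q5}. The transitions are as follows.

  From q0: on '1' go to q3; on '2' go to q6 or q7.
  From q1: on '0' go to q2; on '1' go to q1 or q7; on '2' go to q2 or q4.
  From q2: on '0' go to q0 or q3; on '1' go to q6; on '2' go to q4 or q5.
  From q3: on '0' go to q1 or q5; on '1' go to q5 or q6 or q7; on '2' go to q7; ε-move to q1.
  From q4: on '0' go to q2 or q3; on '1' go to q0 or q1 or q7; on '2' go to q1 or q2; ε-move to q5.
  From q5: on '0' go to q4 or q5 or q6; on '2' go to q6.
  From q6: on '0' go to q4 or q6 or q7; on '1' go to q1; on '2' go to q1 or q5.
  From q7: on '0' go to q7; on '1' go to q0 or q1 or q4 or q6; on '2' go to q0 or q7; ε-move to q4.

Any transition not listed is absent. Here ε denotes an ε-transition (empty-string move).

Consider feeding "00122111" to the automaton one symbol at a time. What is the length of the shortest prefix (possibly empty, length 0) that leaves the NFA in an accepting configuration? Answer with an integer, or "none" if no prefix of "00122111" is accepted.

none

Start in {q0}.
Read '0': {q0} → ∅.
The set is empty and remains empty for the remaining 7 symbols.
No reachable set along the way intersects F.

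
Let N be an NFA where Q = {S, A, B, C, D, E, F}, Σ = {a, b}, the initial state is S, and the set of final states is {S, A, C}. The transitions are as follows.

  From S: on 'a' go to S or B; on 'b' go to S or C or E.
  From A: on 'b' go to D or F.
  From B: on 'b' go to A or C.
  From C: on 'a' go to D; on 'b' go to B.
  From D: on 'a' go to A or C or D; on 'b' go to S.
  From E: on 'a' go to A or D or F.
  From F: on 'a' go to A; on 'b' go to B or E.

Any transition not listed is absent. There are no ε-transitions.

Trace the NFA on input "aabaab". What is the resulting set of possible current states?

{S, A, B, C, D, E, F}

Start in {S}.
Read 'a': {S} → {S, B}.
Read 'a': {S, B} → {S, B}.
Read 'b': {S, B} → {S, A, C, E}.
Read 'a': {S, A, C, E} → {S, A, B, D, F}.
Read 'a': {S, A, B, D, F} → {S, A, B, C, D}.
Read 'b': {S, A, B, C, D} → {S, A, B, C, D, E, F}.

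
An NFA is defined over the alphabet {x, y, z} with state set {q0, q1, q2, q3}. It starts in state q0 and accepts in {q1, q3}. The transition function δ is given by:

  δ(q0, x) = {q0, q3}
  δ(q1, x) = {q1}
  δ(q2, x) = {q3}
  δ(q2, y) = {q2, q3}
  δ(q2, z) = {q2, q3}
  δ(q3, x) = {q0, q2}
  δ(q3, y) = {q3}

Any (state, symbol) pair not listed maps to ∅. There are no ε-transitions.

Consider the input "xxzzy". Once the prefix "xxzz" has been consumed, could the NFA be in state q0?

Start in {q0}.
Read 'x': q0→{q0, q3}; now {q0, q3}.
Read 'x': q0→{q0, q3}, q3→{q0, q2}; now {q0, q2, q3}.
Read 'z': q0→∅, q2→{q2, q3}, q3→∅; now {q2, q3}.
Read 'z': q2→{q2, q3}, q3→∅; now {q2, q3}.
State q0 is not in {q2, q3}.

No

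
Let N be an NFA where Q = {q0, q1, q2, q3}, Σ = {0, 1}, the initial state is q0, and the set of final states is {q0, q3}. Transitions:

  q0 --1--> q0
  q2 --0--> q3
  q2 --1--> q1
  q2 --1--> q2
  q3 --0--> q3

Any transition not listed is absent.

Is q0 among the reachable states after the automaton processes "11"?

Start in {q0}.
Read '1': q0→{q0}; now {q0}.
Read '1': q0→{q0}; now {q0}.
State q0 is in {q0}.

Yes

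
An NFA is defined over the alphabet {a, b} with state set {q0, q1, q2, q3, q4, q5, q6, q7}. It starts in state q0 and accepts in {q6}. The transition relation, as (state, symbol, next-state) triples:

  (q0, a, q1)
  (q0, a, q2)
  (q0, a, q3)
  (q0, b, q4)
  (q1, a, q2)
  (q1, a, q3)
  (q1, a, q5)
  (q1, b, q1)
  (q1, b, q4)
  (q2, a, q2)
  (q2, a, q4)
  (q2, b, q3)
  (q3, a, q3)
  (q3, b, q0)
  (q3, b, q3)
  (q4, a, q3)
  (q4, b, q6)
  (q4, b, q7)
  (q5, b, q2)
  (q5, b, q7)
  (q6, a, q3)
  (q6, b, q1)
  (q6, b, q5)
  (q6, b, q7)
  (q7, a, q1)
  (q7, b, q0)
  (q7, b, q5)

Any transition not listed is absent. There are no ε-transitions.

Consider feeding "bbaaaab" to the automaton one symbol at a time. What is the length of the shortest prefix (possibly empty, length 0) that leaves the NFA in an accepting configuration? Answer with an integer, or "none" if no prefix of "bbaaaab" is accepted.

2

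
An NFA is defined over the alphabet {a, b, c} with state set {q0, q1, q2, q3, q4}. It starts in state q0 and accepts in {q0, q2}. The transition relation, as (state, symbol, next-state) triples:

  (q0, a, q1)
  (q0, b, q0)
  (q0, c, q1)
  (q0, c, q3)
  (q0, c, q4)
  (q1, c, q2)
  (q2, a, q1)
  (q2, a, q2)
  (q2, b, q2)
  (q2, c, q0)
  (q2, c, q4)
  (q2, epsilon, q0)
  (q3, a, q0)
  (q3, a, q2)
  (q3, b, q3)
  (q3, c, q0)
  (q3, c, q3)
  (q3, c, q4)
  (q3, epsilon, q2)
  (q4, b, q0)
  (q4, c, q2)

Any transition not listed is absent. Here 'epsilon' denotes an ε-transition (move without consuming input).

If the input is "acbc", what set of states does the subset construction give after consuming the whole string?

{q0, q1, q2, q3, q4}

Start in {q0}.
Read 'a': {q0} → {q1}.
Read 'c': {q1} → {q0, q2}.
Read 'b': {q0, q2} → {q0, q2}.
Read 'c': {q0, q2} → {q0, q1, q2, q3, q4}.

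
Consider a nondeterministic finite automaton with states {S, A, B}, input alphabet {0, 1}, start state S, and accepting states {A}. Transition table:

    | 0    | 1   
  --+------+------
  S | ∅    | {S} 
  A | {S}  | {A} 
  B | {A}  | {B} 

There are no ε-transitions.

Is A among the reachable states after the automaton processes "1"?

Start in {S}.
Read '1': {S} → {S}.
State A is not in {S}.

No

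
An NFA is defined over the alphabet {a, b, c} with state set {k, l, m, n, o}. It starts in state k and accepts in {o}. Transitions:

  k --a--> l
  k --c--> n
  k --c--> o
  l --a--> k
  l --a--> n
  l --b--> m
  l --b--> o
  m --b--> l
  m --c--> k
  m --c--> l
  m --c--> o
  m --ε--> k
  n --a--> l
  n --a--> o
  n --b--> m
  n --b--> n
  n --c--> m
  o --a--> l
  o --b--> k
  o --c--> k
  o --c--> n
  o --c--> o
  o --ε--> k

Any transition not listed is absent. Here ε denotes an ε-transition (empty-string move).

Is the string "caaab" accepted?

Start in {k}.
Read 'c': k→{n, o}; union {n, o}; ε-closure = {k, n, o}.
Read 'a': k→{l}, n→{l, o}, o→{l}; union {l, o}; ε-closure = {k, l, o}.
Read 'a': k→{l}, l→{k, n}, o→{l}; now {k, l, n}.
Read 'a': k→{l}, l→{k, n}, n→{l, o}; now {k, l, n, o}.
Read 'b': k→∅, l→{m, o}, n→{m, n}, o→{k}; now {k, m, n, o}.
The final set {k, m, n, o} contains the accepting state o.

Yes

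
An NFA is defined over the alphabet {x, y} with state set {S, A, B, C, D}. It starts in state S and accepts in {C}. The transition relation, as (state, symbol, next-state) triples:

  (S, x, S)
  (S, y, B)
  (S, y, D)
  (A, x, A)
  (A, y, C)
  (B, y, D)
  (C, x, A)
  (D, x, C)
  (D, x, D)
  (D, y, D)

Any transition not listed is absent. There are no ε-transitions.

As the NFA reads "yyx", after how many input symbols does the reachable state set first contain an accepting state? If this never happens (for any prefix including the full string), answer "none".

3

Start in {S}.
Read 'y': S→{B, D}; now {B, D}.
Read 'y': B→{D}, D→{D}; now {D}.
Read 'x': D→{C, D}; now {C, D}.
None of the earlier sets intersect F, but {C, D} does.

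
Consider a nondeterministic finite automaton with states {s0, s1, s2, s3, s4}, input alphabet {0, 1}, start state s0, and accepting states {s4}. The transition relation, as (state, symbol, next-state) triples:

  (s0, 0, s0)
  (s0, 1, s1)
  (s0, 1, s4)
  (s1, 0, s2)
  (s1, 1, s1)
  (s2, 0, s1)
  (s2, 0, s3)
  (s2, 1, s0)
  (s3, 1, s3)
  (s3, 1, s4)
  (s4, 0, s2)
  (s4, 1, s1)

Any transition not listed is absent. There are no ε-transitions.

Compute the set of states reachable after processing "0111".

Start in {s0}.
Read '0': {s0} → {s0}.
Read '1': {s0} → {s1, s4}.
Read '1': {s1, s4} → {s1}.
Read '1': {s1} → {s1}.

{s1}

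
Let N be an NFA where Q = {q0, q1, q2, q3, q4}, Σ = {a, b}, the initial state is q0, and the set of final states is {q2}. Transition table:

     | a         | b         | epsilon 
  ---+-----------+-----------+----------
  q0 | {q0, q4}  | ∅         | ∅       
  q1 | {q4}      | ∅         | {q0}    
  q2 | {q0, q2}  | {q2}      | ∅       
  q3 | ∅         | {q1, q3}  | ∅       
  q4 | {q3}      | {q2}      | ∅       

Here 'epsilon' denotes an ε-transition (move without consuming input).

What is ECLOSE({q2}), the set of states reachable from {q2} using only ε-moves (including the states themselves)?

{q2}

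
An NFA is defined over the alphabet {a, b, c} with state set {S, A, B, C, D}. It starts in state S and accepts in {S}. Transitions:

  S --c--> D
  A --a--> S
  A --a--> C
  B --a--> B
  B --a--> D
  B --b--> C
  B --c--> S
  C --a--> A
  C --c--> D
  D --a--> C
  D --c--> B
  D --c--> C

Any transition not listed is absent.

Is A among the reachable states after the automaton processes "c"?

No

Start in {S}.
Read 'c': S→{D}; now {D}.
State A is not in {D}.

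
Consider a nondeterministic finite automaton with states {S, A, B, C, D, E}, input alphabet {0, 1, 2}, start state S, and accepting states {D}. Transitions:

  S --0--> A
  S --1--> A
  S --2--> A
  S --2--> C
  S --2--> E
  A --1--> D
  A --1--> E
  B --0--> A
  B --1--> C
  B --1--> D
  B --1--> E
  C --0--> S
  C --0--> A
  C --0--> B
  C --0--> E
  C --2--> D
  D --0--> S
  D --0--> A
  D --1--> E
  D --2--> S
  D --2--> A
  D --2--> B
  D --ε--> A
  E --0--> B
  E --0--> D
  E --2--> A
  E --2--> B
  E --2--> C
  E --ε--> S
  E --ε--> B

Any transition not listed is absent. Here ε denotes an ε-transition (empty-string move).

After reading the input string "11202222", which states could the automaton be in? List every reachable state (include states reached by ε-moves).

{S, A, B, C, D, E}

Start in {S}.
Read '1': S→{A}; now {A}.
Read '1': A→{D, E}; union {D, E}; ε-closure = {S, A, B, D, E}.
Read '2': S→{A, C, E}, A→∅, B→∅, D→{S, A, B}, E→{A, B, C}; now {S, A, B, C, E}.
Read '0': S→{A}, A→∅, B→{A}, C→{S, A, B, E}, E→{B, D}; now {S, A, B, D, E}.
Read '2': S→{A, C, E}, A→∅, B→∅, D→{S, A, B}, E→{A, B, C}; now {S, A, B, C, E}.
Read '2': S→{A, C, E}, A→∅, B→∅, C→{D}, E→{A, B, C}; union {A, B, C, D, E}; ε-closure = {S, A, B, C, D, E}.
Read '2': S→{A, C, E}, A→∅, B→∅, C→{D}, D→{S, A, B}, E→{A, B, C}; now {S, A, B, C, D, E}.
Read '2': S→{A, C, E}, A→∅, B→∅, C→{D}, D→{S, A, B}, E→{A, B, C}; now {S, A, B, C, D, E}.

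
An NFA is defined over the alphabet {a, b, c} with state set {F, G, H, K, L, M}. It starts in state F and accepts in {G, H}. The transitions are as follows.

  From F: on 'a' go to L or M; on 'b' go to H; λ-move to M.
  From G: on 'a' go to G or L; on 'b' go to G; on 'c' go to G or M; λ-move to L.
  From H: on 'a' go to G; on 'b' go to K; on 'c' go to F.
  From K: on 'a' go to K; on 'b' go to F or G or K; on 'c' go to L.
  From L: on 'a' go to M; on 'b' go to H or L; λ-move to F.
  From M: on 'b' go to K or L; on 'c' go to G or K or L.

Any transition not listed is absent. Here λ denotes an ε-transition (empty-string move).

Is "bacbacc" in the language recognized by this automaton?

Start: ε-closure({F}) = {F, M}.
Read 'b': F→{H}, M→{K, L}; union {H, K, L}; ε-closure = {F, H, K, L, M}.
Read 'a': F→{L, M}, H→{G}, K→{K}, L→{M}, M→∅; union {G, K, L, M}; ε-closure = {F, G, K, L, M}.
Read 'c': F→∅, G→{G, M}, K→{L}, L→∅, M→{G, K, L}; union {G, K, L, M}; ε-closure = {F, G, K, L, M}.
Read 'b': F→{H}, G→{G}, K→{F, G, K}, L→{H, L}, M→{K, L}; union {F, G, H, K, L}; ε-closure = {F, G, H, K, L, M}.
Read 'a': F→{L, M}, G→{G, L}, H→{G}, K→{K}, L→{M}, M→∅; union {G, K, L, M}; ε-closure = {F, G, K, L, M}.
Read 'c': F→∅, G→{G, M}, K→{L}, L→∅, M→{G, K, L}; union {G, K, L, M}; ε-closure = {F, G, K, L, M}.
Read 'c': F→∅, G→{G, M}, K→{L}, L→∅, M→{G, K, L}; union {G, K, L, M}; ε-closure = {F, G, K, L, M}.
The final set {F, G, K, L, M} contains the accepting state G.

Yes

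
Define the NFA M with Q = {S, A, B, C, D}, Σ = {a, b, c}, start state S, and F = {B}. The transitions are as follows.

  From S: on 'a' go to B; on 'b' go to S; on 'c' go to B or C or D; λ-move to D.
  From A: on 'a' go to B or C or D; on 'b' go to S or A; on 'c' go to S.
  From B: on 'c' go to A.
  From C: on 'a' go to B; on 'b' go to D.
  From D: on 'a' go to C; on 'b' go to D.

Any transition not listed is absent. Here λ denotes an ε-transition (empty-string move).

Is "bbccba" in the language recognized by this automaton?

Yes

Start: ε-closure({S}) = {S, D}.
Read 'b': S→{S}, D→{D}; now {S, D}.
Read 'b': S→{S}, D→{D}; now {S, D}.
Read 'c': S→{B, C, D}, D→∅; now {B, C, D}.
Read 'c': B→{A}, C→∅, D→∅; now {A}.
Read 'b': A→{S, A}; union {S, A}; ε-closure = {S, A, D}.
Read 'a': S→{B}, A→{B, C, D}, D→{C}; now {B, C, D}.
The final set {B, C, D} contains the accepting state B.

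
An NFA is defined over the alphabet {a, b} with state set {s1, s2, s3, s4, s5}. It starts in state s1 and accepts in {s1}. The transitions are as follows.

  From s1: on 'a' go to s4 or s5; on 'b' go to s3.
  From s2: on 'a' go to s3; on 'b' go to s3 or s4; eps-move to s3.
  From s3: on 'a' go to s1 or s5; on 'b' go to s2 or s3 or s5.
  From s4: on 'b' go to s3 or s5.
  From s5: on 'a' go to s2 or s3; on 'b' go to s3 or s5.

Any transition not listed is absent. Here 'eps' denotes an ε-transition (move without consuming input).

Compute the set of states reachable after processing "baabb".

{s2, s3, s4, s5}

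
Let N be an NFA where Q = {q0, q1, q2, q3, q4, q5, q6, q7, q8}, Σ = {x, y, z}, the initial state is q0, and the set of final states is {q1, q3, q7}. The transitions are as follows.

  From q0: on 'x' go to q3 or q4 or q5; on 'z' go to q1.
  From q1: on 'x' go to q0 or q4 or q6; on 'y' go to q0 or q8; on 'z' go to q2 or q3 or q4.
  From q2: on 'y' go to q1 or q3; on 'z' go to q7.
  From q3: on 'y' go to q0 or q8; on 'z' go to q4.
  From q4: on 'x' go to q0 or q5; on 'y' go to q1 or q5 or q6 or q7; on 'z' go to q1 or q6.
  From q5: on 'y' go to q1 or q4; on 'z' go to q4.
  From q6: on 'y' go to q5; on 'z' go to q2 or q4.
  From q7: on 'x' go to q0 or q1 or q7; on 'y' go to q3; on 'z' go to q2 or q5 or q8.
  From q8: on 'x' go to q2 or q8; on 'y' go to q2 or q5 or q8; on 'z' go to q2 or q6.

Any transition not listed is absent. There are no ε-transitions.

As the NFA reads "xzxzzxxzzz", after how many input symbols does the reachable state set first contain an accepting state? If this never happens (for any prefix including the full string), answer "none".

1

Start in {q0}.
Read 'x': {q0} → {q3, q4, q5}.
None of the earlier sets intersect F, but {q3, q4, q5} does.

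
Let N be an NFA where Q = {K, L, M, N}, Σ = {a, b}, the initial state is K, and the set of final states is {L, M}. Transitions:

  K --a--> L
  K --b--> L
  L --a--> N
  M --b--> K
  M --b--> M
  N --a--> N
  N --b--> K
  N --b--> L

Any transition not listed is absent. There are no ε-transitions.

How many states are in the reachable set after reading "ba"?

Start in {K}.
Read 'b': {K} → {L}.
Read 'a': {L} → {N}.
That set has 1 state.

1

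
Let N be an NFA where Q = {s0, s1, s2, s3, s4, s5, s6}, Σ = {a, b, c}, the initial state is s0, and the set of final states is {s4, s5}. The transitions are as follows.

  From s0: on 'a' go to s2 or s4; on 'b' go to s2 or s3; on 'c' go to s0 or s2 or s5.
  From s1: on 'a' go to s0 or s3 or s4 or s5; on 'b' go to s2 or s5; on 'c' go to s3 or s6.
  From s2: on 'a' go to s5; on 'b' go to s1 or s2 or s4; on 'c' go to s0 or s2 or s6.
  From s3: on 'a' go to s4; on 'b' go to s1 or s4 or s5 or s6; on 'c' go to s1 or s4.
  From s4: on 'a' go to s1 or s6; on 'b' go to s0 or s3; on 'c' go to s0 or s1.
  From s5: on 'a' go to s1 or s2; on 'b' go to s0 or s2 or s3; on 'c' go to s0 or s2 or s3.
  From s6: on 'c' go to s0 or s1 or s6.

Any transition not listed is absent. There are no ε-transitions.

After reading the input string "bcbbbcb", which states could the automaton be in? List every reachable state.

Start in {s0}.
Read 'b': s0→{s2, s3}; now {s2, s3}.
Read 'c': s2→{s0, s2, s6}, s3→{s1, s4}; now {s0, s1, s2, s4, s6}.
Read 'b': s0→{s2, s3}, s1→{s2, s5}, s2→{s1, s2, s4}, s4→{s0, s3}, s6→∅; now {s0, s1, s2, s3, s4, s5}.
Read 'b': s0→{s2, s3}, s1→{s2, s5}, s2→{s1, s2, s4}, s3→{s1, s4, s5, s6}, s4→{s0, s3}, s5→{s0, s2, s3}; now {s0, s1, s2, s3, s4, s5, s6}.
Read 'b': s0→{s2, s3}, s1→{s2, s5}, s2→{s1, s2, s4}, s3→{s1, s4, s5, s6}, s4→{s0, s3}, s5→{s0, s2, s3}, s6→∅; now {s0, s1, s2, s3, s4, s5, s6}.
Read 'c': s0→{s0, s2, s5}, s1→{s3, s6}, s2→{s0, s2, s6}, s3→{s1, s4}, s4→{s0, s1}, s5→{s0, s2, s3}, s6→{s0, s1, s6}; now {s0, s1, s2, s3, s4, s5, s6}.
Read 'b': s0→{s2, s3}, s1→{s2, s5}, s2→{s1, s2, s4}, s3→{s1, s4, s5, s6}, s4→{s0, s3}, s5→{s0, s2, s3}, s6→∅; now {s0, s1, s2, s3, s4, s5, s6}.

{s0, s1, s2, s3, s4, s5, s6}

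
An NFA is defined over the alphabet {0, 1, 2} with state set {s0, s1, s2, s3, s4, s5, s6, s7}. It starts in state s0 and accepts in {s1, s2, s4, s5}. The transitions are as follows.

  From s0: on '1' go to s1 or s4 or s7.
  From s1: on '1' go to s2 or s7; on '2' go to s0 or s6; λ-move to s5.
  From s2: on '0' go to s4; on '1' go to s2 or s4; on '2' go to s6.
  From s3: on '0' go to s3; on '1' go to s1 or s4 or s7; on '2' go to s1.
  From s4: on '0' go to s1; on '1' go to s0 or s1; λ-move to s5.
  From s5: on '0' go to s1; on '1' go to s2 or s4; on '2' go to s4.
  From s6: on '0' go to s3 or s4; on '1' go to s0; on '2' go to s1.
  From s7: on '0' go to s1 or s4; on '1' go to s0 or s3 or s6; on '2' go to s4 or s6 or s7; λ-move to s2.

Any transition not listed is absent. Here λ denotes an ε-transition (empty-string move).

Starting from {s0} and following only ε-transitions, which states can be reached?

Begin with {s0}.
No ε-moves leave this set, so the closure equals the set itself.

{s0}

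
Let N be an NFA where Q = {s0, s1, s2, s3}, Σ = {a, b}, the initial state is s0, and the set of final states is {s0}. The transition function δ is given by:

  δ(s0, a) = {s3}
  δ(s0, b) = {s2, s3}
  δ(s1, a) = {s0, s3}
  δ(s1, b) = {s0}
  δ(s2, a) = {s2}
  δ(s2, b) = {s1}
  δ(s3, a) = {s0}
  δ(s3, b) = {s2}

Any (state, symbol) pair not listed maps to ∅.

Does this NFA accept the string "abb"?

No

Start in {s0}.
Read 'a': {s0} → {s3}.
Read 'b': {s3} → {s2}.
Read 'b': {s2} → {s1}.
The final set {s1} contains no accepting state.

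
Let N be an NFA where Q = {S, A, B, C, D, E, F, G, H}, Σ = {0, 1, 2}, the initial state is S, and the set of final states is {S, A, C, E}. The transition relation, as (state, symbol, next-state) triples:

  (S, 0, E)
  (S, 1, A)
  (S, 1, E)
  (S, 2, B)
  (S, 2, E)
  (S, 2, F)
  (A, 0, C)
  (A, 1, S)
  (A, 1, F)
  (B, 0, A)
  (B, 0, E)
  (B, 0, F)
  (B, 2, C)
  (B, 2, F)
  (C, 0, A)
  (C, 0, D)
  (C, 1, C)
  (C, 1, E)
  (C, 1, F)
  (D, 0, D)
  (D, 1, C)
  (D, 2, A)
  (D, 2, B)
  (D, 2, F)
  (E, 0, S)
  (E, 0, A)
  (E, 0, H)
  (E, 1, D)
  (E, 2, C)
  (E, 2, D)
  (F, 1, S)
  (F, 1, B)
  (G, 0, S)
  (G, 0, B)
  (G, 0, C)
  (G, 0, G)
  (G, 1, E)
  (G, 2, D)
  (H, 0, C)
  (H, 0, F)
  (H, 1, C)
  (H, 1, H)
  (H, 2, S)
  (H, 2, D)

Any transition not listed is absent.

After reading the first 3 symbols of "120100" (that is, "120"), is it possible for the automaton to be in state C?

Start in {S}.
Read '1': {S} → {A, E}.
Read '2': {A, E} → {C, D}.
Read '0': {C, D} → {A, D}.
State C is not in {A, D}.

No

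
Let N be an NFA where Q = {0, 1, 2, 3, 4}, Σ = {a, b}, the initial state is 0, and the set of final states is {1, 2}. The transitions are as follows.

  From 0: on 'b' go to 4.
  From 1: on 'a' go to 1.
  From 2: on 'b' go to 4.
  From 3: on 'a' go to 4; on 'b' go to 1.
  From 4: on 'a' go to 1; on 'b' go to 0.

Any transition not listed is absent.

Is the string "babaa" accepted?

No

Start in {0}.
Read 'b': 0→{4}; now {4}.
Read 'a': 4→{1}; now {1}.
Read 'b': 1→∅; now ∅.
The set is empty and remains empty for the remaining 2 symbols.
The final set ∅ contains no accepting state.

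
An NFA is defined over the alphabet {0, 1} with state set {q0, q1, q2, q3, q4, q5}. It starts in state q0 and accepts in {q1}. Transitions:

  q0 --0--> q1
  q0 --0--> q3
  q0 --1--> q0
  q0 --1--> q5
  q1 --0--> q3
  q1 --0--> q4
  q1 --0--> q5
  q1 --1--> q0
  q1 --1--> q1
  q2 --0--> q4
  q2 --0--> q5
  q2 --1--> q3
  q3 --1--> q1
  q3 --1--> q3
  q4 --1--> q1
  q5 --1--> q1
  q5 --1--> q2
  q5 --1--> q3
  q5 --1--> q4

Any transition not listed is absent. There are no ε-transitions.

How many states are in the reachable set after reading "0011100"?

Start in {q0}.
Read '0': {q0} → {q1, q3}.
Read '0': {q1, q3} → {q3, q4, q5}.
Read '1': {q3, q4, q5} → {q1, q2, q3, q4}.
Read '1': {q1, q2, q3, q4} → {q0, q1, q3}.
Read '1': {q0, q1, q3} → {q0, q1, q3, q5}.
Read '0': {q0, q1, q3, q5} → {q1, q3, q4, q5}.
Read '0': {q1, q3, q4, q5} → {q3, q4, q5}.
That set has 3 states.

3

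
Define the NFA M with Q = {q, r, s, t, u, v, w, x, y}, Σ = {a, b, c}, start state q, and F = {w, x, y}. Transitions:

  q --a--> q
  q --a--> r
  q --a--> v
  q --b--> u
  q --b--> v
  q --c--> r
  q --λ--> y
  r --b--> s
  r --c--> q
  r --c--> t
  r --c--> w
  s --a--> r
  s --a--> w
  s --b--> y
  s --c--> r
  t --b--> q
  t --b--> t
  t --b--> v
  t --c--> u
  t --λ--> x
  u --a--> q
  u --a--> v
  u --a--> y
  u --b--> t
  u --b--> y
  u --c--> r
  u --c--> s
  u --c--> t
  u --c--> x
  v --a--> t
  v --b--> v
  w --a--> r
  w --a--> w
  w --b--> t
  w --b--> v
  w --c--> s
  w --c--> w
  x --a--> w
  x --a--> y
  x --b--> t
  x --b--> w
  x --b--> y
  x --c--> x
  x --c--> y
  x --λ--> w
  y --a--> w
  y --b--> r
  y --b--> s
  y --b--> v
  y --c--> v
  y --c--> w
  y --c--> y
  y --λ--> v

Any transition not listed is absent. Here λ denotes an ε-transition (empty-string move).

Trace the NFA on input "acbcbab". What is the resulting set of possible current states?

Start: ε-closure({q}) = {q, v, y}.
Read 'a': q→{q, r, v}, v→{t}, y→{w}; union {q, r, t, v, w}; ε-closure = {q, r, t, v, w, x, y}.
Read 'c': q→{r}, r→{q, t, w}, t→{u}, v→∅, w→{s, w}, x→{x, y}, y→{v, w, y}; now {q, r, s, t, u, v, w, x, y}.
Read 'b': q→{u, v}, r→{s}, s→{y}, t→{q, t, v}, u→{t, y}, v→{v}, w→{t, v}, x→{t, w, y}, y→{r, s, v}; union {q, r, s, t, u, v, w, y}; ε-closure = {q, r, s, t, u, v, w, x, y}.
Read 'c': q→{r}, r→{q, t, w}, s→{r}, t→{u}, u→{r, s, t, x}, v→∅, w→{s, w}, x→{x, y}, y→{v, w, y}; now {q, r, s, t, u, v, w, x, y}.
Read 'b': q→{u, v}, r→{s}, s→{y}, t→{q, t, v}, u→{t, y}, v→{v}, w→{t, v}, x→{t, w, y}, y→{r, s, v}; union {q, r, s, t, u, v, w, y}; ε-closure = {q, r, s, t, u, v, w, x, y}.
Read 'a': q→{q, r, v}, r→∅, s→{r, w}, t→∅, u→{q, v, y}, v→{t}, w→{r, w}, x→{w, y}, y→{w}; union {q, r, t, v, w, y}; ε-closure = {q, r, t, v, w, x, y}.
Read 'b': q→{u, v}, r→{s}, t→{q, t, v}, v→{v}, w→{t, v}, x→{t, w, y}, y→{r, s, v}; union {q, r, s, t, u, v, w, y}; ε-closure = {q, r, s, t, u, v, w, x, y}.

{q, r, s, t, u, v, w, x, y}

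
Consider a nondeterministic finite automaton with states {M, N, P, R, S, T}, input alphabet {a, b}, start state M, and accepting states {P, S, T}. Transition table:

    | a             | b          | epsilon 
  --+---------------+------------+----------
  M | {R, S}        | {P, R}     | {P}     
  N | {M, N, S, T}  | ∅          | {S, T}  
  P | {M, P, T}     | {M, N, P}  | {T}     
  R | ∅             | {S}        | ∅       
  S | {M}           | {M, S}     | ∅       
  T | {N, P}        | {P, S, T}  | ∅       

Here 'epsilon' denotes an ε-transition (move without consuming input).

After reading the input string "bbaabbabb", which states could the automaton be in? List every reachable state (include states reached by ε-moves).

Start: ε-closure({M}) = {M, P, T}.
Read 'b': {M, P, T} → {M, N, P, R, S, T}.
Read 'b': {M, N, P, R, S, T} → {M, N, P, R, S, T}.
Read 'a': {M, N, P, R, S, T} → {M, N, P, R, S, T}.
Read 'a': {M, N, P, R, S, T} → {M, N, P, R, S, T}.
Read 'b': {M, N, P, R, S, T} → {M, N, P, R, S, T}.
Read 'b': {M, N, P, R, S, T} → {M, N, P, R, S, T}.
Read 'a': {M, N, P, R, S, T} → {M, N, P, R, S, T}.
Read 'b': {M, N, P, R, S, T} → {M, N, P, R, S, T}.
Read 'b': {M, N, P, R, S, T} → {M, N, P, R, S, T}.

{M, N, P, R, S, T}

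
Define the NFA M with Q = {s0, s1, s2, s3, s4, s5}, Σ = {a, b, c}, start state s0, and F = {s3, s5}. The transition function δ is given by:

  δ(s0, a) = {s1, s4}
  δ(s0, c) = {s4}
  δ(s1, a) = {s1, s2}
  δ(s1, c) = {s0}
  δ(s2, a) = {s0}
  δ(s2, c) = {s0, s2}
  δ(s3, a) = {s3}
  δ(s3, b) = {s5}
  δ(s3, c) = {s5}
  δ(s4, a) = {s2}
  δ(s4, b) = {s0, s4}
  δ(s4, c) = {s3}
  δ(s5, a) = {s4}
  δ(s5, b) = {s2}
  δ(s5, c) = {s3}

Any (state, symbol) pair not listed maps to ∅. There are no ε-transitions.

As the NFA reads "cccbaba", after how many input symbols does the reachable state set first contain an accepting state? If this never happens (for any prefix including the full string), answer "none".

2

Start in {s0}.
Read 'c': s0→{s4}; now {s4}.
Read 'c': s4→{s3}; now {s3}.
None of the earlier sets intersect F, but {s3} does.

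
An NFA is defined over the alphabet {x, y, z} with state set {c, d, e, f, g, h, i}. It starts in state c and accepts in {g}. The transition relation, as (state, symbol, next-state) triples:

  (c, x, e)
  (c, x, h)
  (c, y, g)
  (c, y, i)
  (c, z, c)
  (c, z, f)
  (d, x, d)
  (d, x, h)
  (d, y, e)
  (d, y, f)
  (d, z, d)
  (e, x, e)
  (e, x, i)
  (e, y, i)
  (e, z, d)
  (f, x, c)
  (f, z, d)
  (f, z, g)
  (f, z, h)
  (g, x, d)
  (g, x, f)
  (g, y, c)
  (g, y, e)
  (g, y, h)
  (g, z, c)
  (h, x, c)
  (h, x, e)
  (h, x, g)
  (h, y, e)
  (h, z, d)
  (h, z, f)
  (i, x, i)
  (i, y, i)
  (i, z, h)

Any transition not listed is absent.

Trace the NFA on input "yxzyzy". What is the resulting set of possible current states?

Start in {c}.
Read 'y': {c} → {g, i}.
Read 'x': {g, i} → {d, f, i}.
Read 'z': {d, f, i} → {d, g, h}.
Read 'y': {d, g, h} → {c, e, f, h}.
Read 'z': {c, e, f, h} → {c, d, f, g, h}.
Read 'y': {c, d, f, g, h} → {c, e, f, g, h, i}.

{c, e, f, g, h, i}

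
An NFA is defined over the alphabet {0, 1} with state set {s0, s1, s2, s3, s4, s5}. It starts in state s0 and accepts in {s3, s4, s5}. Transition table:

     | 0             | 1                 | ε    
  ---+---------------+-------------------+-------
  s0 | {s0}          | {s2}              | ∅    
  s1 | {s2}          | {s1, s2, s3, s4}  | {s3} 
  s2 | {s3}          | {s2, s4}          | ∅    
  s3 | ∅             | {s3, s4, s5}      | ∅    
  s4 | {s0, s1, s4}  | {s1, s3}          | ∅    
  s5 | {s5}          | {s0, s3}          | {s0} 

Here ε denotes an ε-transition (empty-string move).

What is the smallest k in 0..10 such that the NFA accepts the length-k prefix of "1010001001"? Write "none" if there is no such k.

Start in {s0}.
Read '1': s0→{s2}; now {s2}.
Read '0': s2→{s3}; now {s3}.
None of the earlier sets intersect F, but {s3} does.

2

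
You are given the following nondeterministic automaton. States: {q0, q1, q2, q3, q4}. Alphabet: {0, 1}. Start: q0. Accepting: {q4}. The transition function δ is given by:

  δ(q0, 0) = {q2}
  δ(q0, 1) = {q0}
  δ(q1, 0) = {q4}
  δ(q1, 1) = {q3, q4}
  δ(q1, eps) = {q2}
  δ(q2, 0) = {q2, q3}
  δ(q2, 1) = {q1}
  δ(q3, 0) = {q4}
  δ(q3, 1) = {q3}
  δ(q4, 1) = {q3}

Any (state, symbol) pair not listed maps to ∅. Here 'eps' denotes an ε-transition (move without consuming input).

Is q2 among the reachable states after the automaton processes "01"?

Start in {q0}.
Read '0': q0→{q2}; now {q2}.
Read '1': q2→{q1}; union {q1}; ε-closure = {q1, q2}.
State q2 is in {q1, q2}.

Yes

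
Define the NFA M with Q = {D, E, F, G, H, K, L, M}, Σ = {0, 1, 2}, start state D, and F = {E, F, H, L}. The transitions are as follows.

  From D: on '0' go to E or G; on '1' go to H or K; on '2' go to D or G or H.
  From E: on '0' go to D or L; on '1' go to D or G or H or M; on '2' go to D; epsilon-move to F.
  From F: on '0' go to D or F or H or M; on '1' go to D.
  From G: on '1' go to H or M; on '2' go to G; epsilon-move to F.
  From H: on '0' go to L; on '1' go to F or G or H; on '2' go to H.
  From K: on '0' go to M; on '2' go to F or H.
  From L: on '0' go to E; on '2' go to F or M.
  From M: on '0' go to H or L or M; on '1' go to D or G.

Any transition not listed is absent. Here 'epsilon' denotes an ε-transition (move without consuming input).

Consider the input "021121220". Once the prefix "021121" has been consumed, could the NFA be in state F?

Yes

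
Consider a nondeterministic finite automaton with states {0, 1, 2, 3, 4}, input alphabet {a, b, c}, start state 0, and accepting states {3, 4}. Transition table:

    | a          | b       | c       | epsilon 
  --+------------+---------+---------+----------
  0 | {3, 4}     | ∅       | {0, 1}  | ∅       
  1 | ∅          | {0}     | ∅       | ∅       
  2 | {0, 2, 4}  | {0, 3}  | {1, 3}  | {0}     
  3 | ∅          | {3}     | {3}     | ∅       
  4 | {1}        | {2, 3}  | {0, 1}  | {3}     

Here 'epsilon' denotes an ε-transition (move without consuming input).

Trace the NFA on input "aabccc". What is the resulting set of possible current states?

{0, 1}

Start in {0}.
Read 'a': 0→{3, 4}; now {3, 4}.
Read 'a': 3→∅, 4→{1}; now {1}.
Read 'b': 1→{0}; now {0}.
Read 'c': 0→{0, 1}; now {0, 1}.
Read 'c': 0→{0, 1}, 1→∅; now {0, 1}.
Read 'c': 0→{0, 1}, 1→∅; now {0, 1}.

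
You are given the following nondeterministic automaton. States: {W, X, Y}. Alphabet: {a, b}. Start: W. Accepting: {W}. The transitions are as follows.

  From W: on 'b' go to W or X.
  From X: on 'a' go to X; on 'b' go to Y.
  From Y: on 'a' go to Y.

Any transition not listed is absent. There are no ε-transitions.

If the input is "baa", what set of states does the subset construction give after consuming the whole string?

{X}

Start in {W}.
Read 'b': {W} → {W, X}.
Read 'a': {W, X} → {X}.
Read 'a': {X} → {X}.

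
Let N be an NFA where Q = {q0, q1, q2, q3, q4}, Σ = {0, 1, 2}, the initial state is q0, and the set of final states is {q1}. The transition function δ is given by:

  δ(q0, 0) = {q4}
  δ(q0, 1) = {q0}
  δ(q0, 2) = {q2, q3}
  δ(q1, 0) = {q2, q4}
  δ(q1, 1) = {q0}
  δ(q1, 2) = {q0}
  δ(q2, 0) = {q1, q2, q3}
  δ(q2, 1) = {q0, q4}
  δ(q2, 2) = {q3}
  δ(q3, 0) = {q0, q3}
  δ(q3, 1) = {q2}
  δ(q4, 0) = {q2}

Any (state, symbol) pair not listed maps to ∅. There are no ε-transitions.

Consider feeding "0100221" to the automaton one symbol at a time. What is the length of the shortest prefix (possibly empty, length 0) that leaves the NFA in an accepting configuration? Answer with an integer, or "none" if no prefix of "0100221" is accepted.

Start in {q0}.
Read '0': q0→{q4}; now {q4}.
Read '1': q4→∅; now ∅.
The set is empty and remains empty for the remaining 5 symbols.
No reachable set along the way intersects F.

none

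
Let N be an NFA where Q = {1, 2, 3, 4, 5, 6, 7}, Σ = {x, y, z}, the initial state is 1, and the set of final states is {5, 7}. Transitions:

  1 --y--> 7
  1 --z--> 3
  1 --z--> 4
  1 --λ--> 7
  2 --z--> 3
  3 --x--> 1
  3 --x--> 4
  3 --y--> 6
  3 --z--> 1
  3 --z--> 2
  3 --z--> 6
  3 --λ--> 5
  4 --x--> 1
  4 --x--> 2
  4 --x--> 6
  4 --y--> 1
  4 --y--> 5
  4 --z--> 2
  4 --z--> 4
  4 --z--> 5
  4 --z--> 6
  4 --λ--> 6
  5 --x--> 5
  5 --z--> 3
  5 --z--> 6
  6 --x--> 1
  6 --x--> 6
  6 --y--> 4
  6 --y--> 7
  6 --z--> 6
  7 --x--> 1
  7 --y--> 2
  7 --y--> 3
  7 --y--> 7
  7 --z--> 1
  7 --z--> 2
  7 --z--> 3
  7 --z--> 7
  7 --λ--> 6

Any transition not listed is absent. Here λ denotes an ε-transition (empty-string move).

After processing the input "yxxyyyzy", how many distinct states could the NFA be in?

7

Start: ε-closure({1}) = {1, 6, 7}.
Read 'y': {1, 6, 7} → {2, 3, 4, 5, 6, 7}.
Read 'x': {2, 3, 4, 5, 6, 7} → {1, 2, 4, 5, 6, 7}.
Read 'x': {1, 2, 4, 5, 6, 7} → {1, 2, 5, 6, 7}.
Read 'y': {1, 2, 5, 6, 7} → {2, 3, 4, 5, 6, 7}.
Read 'y': {2, 3, 4, 5, 6, 7} → {1, 2, 3, 4, 5, 6, 7}.
Read 'y': {1, 2, 3, 4, 5, 6, 7} → {1, 2, 3, 4, 5, 6, 7}.
Read 'z': {1, 2, 3, 4, 5, 6, 7} → {1, 2, 3, 4, 5, 6, 7}.
Read 'y': {1, 2, 3, 4, 5, 6, 7} → {1, 2, 3, 4, 5, 6, 7}.
That set has 7 states.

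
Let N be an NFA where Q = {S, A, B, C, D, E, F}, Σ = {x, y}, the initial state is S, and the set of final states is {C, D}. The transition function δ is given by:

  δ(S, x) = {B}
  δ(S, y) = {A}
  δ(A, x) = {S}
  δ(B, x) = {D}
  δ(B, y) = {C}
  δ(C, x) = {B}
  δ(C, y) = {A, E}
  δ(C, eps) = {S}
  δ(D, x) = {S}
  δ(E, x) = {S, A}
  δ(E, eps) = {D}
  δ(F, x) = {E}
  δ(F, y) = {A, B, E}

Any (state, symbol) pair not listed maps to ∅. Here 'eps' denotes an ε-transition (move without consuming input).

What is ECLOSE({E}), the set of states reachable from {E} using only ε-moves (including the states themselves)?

{D, E}

Begin with {E}.
ε-move E → D; add D.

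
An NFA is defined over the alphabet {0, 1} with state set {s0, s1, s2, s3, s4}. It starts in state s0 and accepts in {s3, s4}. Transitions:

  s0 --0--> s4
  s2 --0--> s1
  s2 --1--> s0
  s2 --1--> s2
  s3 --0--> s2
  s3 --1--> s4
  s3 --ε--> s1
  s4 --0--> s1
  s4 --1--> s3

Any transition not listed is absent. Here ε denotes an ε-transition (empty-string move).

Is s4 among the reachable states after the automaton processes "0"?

Start in {s0}.
Read '0': {s0} → {s4}.
State s4 is in {s4}.

Yes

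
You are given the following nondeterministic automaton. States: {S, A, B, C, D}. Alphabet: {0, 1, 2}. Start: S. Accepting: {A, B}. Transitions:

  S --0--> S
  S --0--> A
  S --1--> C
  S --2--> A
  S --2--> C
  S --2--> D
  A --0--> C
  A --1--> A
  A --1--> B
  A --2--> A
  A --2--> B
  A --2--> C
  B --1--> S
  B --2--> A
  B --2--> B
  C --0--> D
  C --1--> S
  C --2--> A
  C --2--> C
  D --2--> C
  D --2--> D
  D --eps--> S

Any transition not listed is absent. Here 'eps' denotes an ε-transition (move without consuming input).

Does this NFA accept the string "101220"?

No

Start in {S}.
Read '1': S→{C}; now {C}.
Read '0': C→{D}; union {D}; ε-closure = {S, D}.
Read '1': S→{C}, D→∅; now {C}.
Read '2': C→{A, C}; now {A, C}.
Read '2': A→{A, B, C}, C→{A, C}; now {A, B, C}.
Read '0': A→{C}, B→∅, C→{D}; union {C, D}; ε-closure = {S, C, D}.
The final set {S, C, D} contains no accepting state.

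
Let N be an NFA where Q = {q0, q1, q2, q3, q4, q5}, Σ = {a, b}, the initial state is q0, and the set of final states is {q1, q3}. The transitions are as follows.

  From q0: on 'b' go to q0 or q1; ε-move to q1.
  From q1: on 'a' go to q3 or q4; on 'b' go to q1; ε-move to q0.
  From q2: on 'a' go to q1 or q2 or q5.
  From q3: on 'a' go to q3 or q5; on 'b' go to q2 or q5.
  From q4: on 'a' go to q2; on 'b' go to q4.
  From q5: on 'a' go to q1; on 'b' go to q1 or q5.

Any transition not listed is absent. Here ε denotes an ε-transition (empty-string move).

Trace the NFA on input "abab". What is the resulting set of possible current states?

{q0, q1, q5}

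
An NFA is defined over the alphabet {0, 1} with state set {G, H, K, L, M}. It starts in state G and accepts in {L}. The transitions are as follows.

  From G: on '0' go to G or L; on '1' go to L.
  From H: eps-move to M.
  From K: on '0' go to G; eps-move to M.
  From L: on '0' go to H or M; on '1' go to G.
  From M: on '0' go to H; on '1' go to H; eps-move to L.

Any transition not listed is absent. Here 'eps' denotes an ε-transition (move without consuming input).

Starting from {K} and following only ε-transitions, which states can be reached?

{K, L, M}

Begin with {K}.
ε-move K → M; add M.
ε-move M → L; add L.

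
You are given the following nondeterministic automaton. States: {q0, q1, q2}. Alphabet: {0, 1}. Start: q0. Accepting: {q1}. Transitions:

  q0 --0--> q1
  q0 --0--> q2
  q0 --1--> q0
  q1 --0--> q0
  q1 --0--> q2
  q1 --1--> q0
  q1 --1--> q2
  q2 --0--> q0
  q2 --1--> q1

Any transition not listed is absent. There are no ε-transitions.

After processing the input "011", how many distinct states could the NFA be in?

3

Start in {q0}.
Read '0': {q0} → {q1, q2}.
Read '1': {q1, q2} → {q0, q1, q2}.
Read '1': {q0, q1, q2} → {q0, q1, q2}.
That set has 3 states.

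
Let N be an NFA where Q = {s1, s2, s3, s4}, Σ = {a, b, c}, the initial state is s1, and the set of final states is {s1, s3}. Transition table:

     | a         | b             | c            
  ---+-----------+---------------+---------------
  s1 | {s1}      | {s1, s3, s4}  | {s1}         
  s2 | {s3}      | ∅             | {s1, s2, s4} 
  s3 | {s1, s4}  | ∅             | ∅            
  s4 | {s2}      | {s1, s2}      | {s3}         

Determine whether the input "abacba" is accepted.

Yes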